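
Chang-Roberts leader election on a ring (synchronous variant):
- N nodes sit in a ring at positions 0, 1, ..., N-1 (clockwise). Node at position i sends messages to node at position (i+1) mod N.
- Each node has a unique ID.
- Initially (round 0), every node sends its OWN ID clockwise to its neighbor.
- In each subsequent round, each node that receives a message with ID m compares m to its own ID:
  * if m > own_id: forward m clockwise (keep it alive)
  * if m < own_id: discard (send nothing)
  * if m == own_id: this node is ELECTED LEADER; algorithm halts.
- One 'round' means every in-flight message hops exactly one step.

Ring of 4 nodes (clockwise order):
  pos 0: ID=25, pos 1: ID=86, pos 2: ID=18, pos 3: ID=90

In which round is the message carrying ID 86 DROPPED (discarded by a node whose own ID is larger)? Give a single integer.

Round 1: pos1(id86) recv 25: drop; pos2(id18) recv 86: fwd; pos3(id90) recv 18: drop; pos0(id25) recv 90: fwd
Round 2: pos3(id90) recv 86: drop; pos1(id86) recv 90: fwd
Round 3: pos2(id18) recv 90: fwd
Round 4: pos3(id90) recv 90: ELECTED
Message ID 86 originates at pos 1; dropped at pos 3 in round 2

Answer: 2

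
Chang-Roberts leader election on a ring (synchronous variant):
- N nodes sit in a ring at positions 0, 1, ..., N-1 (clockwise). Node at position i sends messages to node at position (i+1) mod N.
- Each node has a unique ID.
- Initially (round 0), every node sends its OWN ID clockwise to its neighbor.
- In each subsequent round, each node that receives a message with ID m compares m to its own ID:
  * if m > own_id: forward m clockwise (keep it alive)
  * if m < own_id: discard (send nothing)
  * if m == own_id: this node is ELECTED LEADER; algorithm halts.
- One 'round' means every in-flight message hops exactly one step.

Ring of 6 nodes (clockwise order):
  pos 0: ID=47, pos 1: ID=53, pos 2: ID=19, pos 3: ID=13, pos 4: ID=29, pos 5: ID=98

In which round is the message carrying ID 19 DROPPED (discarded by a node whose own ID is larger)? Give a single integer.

Round 1: pos1(id53) recv 47: drop; pos2(id19) recv 53: fwd; pos3(id13) recv 19: fwd; pos4(id29) recv 13: drop; pos5(id98) recv 29: drop; pos0(id47) recv 98: fwd
Round 2: pos3(id13) recv 53: fwd; pos4(id29) recv 19: drop; pos1(id53) recv 98: fwd
Round 3: pos4(id29) recv 53: fwd; pos2(id19) recv 98: fwd
Round 4: pos5(id98) recv 53: drop; pos3(id13) recv 98: fwd
Round 5: pos4(id29) recv 98: fwd
Round 6: pos5(id98) recv 98: ELECTED
Message ID 19 originates at pos 2; dropped at pos 4 in round 2

Answer: 2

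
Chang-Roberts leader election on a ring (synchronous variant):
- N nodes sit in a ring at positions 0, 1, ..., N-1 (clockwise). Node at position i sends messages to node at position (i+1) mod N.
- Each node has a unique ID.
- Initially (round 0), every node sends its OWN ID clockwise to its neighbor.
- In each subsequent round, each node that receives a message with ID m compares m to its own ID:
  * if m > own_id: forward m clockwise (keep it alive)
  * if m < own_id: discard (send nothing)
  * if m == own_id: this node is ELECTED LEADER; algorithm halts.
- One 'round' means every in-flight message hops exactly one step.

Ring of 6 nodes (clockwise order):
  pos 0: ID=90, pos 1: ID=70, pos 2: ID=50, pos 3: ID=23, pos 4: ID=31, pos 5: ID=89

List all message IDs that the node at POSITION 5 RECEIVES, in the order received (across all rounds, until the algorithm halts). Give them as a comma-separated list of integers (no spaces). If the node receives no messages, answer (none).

Answer: 31,50,70,90

Derivation:
Round 1: pos1(id70) recv 90: fwd; pos2(id50) recv 70: fwd; pos3(id23) recv 50: fwd; pos4(id31) recv 23: drop; pos5(id89) recv 31: drop; pos0(id90) recv 89: drop
Round 2: pos2(id50) recv 90: fwd; pos3(id23) recv 70: fwd; pos4(id31) recv 50: fwd
Round 3: pos3(id23) recv 90: fwd; pos4(id31) recv 70: fwd; pos5(id89) recv 50: drop
Round 4: pos4(id31) recv 90: fwd; pos5(id89) recv 70: drop
Round 5: pos5(id89) recv 90: fwd
Round 6: pos0(id90) recv 90: ELECTED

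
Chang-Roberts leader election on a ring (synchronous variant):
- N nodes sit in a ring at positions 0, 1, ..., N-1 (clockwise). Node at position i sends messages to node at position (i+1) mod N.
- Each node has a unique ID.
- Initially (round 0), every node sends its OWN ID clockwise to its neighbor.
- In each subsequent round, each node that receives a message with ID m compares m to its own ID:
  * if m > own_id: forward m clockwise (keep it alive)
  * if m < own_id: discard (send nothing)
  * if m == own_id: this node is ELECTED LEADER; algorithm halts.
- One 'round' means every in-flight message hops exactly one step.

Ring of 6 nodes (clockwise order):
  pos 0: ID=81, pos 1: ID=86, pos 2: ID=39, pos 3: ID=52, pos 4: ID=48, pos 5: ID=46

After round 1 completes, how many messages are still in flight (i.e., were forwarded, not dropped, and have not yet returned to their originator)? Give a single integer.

Round 1: pos1(id86) recv 81: drop; pos2(id39) recv 86: fwd; pos3(id52) recv 39: drop; pos4(id48) recv 52: fwd; pos5(id46) recv 48: fwd; pos0(id81) recv 46: drop
After round 1: 3 messages still in flight

Answer: 3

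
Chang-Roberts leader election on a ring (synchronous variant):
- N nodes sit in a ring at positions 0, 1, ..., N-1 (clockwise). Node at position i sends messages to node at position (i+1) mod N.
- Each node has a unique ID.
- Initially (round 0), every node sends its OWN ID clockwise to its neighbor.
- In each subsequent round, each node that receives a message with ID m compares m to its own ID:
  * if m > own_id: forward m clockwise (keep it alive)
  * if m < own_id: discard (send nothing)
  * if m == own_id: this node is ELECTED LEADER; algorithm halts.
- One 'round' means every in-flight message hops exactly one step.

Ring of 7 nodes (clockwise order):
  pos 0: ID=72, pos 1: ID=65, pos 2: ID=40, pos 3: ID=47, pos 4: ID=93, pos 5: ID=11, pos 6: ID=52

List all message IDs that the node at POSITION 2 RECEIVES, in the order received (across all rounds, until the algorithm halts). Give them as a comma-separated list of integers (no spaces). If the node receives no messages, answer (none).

Answer: 65,72,93

Derivation:
Round 1: pos1(id65) recv 72: fwd; pos2(id40) recv 65: fwd; pos3(id47) recv 40: drop; pos4(id93) recv 47: drop; pos5(id11) recv 93: fwd; pos6(id52) recv 11: drop; pos0(id72) recv 52: drop
Round 2: pos2(id40) recv 72: fwd; pos3(id47) recv 65: fwd; pos6(id52) recv 93: fwd
Round 3: pos3(id47) recv 72: fwd; pos4(id93) recv 65: drop; pos0(id72) recv 93: fwd
Round 4: pos4(id93) recv 72: drop; pos1(id65) recv 93: fwd
Round 5: pos2(id40) recv 93: fwd
Round 6: pos3(id47) recv 93: fwd
Round 7: pos4(id93) recv 93: ELECTED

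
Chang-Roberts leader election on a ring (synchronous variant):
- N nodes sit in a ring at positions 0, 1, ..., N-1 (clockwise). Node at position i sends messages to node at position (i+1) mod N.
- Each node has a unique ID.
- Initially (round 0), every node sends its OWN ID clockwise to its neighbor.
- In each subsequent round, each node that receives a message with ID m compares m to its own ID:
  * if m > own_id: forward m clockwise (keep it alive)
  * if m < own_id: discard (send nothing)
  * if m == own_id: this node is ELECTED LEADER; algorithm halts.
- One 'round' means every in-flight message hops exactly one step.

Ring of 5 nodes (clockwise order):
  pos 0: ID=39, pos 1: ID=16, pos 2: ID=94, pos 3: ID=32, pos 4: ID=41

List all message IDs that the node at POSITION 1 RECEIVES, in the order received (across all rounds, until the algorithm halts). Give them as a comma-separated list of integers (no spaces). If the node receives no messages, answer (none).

Answer: 39,41,94

Derivation:
Round 1: pos1(id16) recv 39: fwd; pos2(id94) recv 16: drop; pos3(id32) recv 94: fwd; pos4(id41) recv 32: drop; pos0(id39) recv 41: fwd
Round 2: pos2(id94) recv 39: drop; pos4(id41) recv 94: fwd; pos1(id16) recv 41: fwd
Round 3: pos0(id39) recv 94: fwd; pos2(id94) recv 41: drop
Round 4: pos1(id16) recv 94: fwd
Round 5: pos2(id94) recv 94: ELECTED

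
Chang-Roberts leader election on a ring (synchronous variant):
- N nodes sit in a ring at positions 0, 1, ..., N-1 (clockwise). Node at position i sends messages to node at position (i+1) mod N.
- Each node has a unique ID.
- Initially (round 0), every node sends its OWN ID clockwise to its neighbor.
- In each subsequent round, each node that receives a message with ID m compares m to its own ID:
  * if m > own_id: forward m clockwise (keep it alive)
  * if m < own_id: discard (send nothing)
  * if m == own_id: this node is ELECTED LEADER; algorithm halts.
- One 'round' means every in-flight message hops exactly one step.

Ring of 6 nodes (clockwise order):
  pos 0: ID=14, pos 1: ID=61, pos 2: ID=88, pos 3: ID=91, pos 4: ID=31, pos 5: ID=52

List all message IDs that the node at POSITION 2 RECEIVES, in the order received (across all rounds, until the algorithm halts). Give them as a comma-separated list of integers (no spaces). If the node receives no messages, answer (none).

Round 1: pos1(id61) recv 14: drop; pos2(id88) recv 61: drop; pos3(id91) recv 88: drop; pos4(id31) recv 91: fwd; pos5(id52) recv 31: drop; pos0(id14) recv 52: fwd
Round 2: pos5(id52) recv 91: fwd; pos1(id61) recv 52: drop
Round 3: pos0(id14) recv 91: fwd
Round 4: pos1(id61) recv 91: fwd
Round 5: pos2(id88) recv 91: fwd
Round 6: pos3(id91) recv 91: ELECTED

Answer: 61,91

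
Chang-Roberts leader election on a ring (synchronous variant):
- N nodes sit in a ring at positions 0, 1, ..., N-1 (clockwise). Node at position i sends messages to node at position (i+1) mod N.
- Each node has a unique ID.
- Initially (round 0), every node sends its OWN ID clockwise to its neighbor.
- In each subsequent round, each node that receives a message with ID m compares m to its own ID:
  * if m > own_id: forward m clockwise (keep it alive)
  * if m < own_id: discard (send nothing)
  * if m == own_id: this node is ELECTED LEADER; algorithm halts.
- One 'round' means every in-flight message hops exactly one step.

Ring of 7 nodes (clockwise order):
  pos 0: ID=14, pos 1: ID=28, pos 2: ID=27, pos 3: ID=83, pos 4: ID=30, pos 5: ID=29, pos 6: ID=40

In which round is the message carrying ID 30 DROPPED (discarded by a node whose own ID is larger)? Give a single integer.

Answer: 2

Derivation:
Round 1: pos1(id28) recv 14: drop; pos2(id27) recv 28: fwd; pos3(id83) recv 27: drop; pos4(id30) recv 83: fwd; pos5(id29) recv 30: fwd; pos6(id40) recv 29: drop; pos0(id14) recv 40: fwd
Round 2: pos3(id83) recv 28: drop; pos5(id29) recv 83: fwd; pos6(id40) recv 30: drop; pos1(id28) recv 40: fwd
Round 3: pos6(id40) recv 83: fwd; pos2(id27) recv 40: fwd
Round 4: pos0(id14) recv 83: fwd; pos3(id83) recv 40: drop
Round 5: pos1(id28) recv 83: fwd
Round 6: pos2(id27) recv 83: fwd
Round 7: pos3(id83) recv 83: ELECTED
Message ID 30 originates at pos 4; dropped at pos 6 in round 2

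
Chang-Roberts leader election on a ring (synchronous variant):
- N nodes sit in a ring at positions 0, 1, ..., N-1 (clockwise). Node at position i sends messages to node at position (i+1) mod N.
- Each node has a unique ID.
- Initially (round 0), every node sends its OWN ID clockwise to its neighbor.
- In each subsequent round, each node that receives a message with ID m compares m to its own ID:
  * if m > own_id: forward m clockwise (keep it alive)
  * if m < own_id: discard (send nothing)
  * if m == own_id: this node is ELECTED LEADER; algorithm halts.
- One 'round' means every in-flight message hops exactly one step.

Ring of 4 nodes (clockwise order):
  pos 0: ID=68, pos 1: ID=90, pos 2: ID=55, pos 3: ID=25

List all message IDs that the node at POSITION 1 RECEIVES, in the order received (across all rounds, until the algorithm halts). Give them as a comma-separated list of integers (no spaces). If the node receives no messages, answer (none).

Answer: 68,90

Derivation:
Round 1: pos1(id90) recv 68: drop; pos2(id55) recv 90: fwd; pos3(id25) recv 55: fwd; pos0(id68) recv 25: drop
Round 2: pos3(id25) recv 90: fwd; pos0(id68) recv 55: drop
Round 3: pos0(id68) recv 90: fwd
Round 4: pos1(id90) recv 90: ELECTED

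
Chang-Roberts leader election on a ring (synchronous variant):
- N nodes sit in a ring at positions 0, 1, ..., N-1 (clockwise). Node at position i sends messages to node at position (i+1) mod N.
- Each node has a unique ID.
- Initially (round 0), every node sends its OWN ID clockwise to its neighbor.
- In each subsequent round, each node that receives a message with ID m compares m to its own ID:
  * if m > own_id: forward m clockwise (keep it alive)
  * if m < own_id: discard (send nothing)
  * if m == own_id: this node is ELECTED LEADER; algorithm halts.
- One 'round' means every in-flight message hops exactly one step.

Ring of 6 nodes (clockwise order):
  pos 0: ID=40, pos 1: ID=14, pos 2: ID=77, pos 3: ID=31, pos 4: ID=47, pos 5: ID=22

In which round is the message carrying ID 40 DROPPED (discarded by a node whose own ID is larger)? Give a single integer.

Answer: 2

Derivation:
Round 1: pos1(id14) recv 40: fwd; pos2(id77) recv 14: drop; pos3(id31) recv 77: fwd; pos4(id47) recv 31: drop; pos5(id22) recv 47: fwd; pos0(id40) recv 22: drop
Round 2: pos2(id77) recv 40: drop; pos4(id47) recv 77: fwd; pos0(id40) recv 47: fwd
Round 3: pos5(id22) recv 77: fwd; pos1(id14) recv 47: fwd
Round 4: pos0(id40) recv 77: fwd; pos2(id77) recv 47: drop
Round 5: pos1(id14) recv 77: fwd
Round 6: pos2(id77) recv 77: ELECTED
Message ID 40 originates at pos 0; dropped at pos 2 in round 2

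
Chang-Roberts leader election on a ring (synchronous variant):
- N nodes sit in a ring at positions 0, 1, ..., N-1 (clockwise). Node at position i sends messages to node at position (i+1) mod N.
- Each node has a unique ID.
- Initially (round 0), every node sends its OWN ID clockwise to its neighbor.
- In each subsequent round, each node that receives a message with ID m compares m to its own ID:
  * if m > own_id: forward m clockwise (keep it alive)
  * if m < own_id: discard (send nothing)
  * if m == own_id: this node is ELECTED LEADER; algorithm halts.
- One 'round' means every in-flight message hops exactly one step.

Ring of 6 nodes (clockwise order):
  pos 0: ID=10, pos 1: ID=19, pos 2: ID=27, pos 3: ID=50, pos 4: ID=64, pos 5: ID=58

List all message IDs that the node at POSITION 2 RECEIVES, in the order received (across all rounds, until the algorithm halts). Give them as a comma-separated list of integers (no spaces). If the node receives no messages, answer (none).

Answer: 19,58,64

Derivation:
Round 1: pos1(id19) recv 10: drop; pos2(id27) recv 19: drop; pos3(id50) recv 27: drop; pos4(id64) recv 50: drop; pos5(id58) recv 64: fwd; pos0(id10) recv 58: fwd
Round 2: pos0(id10) recv 64: fwd; pos1(id19) recv 58: fwd
Round 3: pos1(id19) recv 64: fwd; pos2(id27) recv 58: fwd
Round 4: pos2(id27) recv 64: fwd; pos3(id50) recv 58: fwd
Round 5: pos3(id50) recv 64: fwd; pos4(id64) recv 58: drop
Round 6: pos4(id64) recv 64: ELECTED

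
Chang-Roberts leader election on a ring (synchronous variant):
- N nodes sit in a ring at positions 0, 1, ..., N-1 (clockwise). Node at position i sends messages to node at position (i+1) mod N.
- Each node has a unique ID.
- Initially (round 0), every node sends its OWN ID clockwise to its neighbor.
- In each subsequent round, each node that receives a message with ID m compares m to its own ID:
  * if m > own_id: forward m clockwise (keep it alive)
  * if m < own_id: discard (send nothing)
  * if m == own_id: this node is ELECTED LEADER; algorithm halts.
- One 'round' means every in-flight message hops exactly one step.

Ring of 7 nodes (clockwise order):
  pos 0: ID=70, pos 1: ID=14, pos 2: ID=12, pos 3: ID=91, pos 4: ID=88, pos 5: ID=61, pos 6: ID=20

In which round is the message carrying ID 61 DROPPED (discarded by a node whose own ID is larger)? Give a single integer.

Answer: 2

Derivation:
Round 1: pos1(id14) recv 70: fwd; pos2(id12) recv 14: fwd; pos3(id91) recv 12: drop; pos4(id88) recv 91: fwd; pos5(id61) recv 88: fwd; pos6(id20) recv 61: fwd; pos0(id70) recv 20: drop
Round 2: pos2(id12) recv 70: fwd; pos3(id91) recv 14: drop; pos5(id61) recv 91: fwd; pos6(id20) recv 88: fwd; pos0(id70) recv 61: drop
Round 3: pos3(id91) recv 70: drop; pos6(id20) recv 91: fwd; pos0(id70) recv 88: fwd
Round 4: pos0(id70) recv 91: fwd; pos1(id14) recv 88: fwd
Round 5: pos1(id14) recv 91: fwd; pos2(id12) recv 88: fwd
Round 6: pos2(id12) recv 91: fwd; pos3(id91) recv 88: drop
Round 7: pos3(id91) recv 91: ELECTED
Message ID 61 originates at pos 5; dropped at pos 0 in round 2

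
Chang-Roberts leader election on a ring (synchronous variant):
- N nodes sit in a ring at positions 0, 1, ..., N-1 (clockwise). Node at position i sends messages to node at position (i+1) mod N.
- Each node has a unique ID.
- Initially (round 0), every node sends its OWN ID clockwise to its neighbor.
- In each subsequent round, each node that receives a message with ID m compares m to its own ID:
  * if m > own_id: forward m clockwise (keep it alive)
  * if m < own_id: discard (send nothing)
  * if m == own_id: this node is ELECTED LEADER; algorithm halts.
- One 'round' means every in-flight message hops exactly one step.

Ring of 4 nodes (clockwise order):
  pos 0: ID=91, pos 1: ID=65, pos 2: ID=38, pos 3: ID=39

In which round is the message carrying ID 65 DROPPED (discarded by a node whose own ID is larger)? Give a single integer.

Round 1: pos1(id65) recv 91: fwd; pos2(id38) recv 65: fwd; pos3(id39) recv 38: drop; pos0(id91) recv 39: drop
Round 2: pos2(id38) recv 91: fwd; pos3(id39) recv 65: fwd
Round 3: pos3(id39) recv 91: fwd; pos0(id91) recv 65: drop
Round 4: pos0(id91) recv 91: ELECTED
Message ID 65 originates at pos 1; dropped at pos 0 in round 3

Answer: 3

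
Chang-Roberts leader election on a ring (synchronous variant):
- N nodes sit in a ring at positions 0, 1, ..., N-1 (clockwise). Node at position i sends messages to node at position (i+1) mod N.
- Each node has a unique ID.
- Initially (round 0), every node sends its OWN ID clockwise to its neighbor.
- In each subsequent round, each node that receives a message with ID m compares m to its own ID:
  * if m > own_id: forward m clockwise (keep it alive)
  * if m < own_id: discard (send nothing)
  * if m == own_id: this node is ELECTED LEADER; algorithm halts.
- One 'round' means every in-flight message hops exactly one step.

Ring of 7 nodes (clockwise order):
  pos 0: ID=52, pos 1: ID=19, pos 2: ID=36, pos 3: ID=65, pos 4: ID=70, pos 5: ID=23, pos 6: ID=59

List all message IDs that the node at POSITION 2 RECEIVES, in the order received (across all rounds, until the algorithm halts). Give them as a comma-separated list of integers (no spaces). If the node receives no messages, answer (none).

Answer: 19,52,59,70

Derivation:
Round 1: pos1(id19) recv 52: fwd; pos2(id36) recv 19: drop; pos3(id65) recv 36: drop; pos4(id70) recv 65: drop; pos5(id23) recv 70: fwd; pos6(id59) recv 23: drop; pos0(id52) recv 59: fwd
Round 2: pos2(id36) recv 52: fwd; pos6(id59) recv 70: fwd; pos1(id19) recv 59: fwd
Round 3: pos3(id65) recv 52: drop; pos0(id52) recv 70: fwd; pos2(id36) recv 59: fwd
Round 4: pos1(id19) recv 70: fwd; pos3(id65) recv 59: drop
Round 5: pos2(id36) recv 70: fwd
Round 6: pos3(id65) recv 70: fwd
Round 7: pos4(id70) recv 70: ELECTED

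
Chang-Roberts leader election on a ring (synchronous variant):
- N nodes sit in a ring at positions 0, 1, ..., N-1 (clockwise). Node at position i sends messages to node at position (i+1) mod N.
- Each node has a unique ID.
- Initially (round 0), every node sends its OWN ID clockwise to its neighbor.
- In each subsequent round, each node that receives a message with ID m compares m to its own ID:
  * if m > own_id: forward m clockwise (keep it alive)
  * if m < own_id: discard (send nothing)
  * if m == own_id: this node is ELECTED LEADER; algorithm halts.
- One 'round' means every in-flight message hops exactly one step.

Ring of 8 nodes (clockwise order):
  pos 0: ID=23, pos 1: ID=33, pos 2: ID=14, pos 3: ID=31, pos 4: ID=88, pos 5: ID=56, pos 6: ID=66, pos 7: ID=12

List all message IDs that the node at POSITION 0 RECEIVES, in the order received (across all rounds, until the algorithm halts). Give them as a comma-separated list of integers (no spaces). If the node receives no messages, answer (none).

Answer: 12,66,88

Derivation:
Round 1: pos1(id33) recv 23: drop; pos2(id14) recv 33: fwd; pos3(id31) recv 14: drop; pos4(id88) recv 31: drop; pos5(id56) recv 88: fwd; pos6(id66) recv 56: drop; pos7(id12) recv 66: fwd; pos0(id23) recv 12: drop
Round 2: pos3(id31) recv 33: fwd; pos6(id66) recv 88: fwd; pos0(id23) recv 66: fwd
Round 3: pos4(id88) recv 33: drop; pos7(id12) recv 88: fwd; pos1(id33) recv 66: fwd
Round 4: pos0(id23) recv 88: fwd; pos2(id14) recv 66: fwd
Round 5: pos1(id33) recv 88: fwd; pos3(id31) recv 66: fwd
Round 6: pos2(id14) recv 88: fwd; pos4(id88) recv 66: drop
Round 7: pos3(id31) recv 88: fwd
Round 8: pos4(id88) recv 88: ELECTED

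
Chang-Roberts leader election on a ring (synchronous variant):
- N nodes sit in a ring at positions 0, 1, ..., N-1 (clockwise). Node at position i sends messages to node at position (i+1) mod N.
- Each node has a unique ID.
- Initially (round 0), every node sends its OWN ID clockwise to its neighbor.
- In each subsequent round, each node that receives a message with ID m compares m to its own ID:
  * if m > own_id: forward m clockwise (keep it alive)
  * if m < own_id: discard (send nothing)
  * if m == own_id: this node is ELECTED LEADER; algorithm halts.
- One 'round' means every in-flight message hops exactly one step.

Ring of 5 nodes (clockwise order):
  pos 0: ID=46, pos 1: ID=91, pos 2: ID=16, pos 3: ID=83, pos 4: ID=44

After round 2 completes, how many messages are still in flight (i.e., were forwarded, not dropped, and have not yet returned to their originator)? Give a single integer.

Answer: 2

Derivation:
Round 1: pos1(id91) recv 46: drop; pos2(id16) recv 91: fwd; pos3(id83) recv 16: drop; pos4(id44) recv 83: fwd; pos0(id46) recv 44: drop
Round 2: pos3(id83) recv 91: fwd; pos0(id46) recv 83: fwd
After round 2: 2 messages still in flight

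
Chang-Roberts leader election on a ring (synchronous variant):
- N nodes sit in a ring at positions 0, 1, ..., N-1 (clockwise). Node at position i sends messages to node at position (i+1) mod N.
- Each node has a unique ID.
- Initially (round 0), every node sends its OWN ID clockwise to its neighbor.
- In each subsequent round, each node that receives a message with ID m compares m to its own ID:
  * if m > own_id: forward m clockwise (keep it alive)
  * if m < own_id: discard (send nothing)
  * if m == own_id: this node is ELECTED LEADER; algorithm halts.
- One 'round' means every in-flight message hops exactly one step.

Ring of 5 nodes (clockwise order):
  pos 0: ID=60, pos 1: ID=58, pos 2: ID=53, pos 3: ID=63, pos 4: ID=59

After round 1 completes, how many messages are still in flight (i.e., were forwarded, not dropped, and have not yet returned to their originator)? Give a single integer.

Round 1: pos1(id58) recv 60: fwd; pos2(id53) recv 58: fwd; pos3(id63) recv 53: drop; pos4(id59) recv 63: fwd; pos0(id60) recv 59: drop
After round 1: 3 messages still in flight

Answer: 3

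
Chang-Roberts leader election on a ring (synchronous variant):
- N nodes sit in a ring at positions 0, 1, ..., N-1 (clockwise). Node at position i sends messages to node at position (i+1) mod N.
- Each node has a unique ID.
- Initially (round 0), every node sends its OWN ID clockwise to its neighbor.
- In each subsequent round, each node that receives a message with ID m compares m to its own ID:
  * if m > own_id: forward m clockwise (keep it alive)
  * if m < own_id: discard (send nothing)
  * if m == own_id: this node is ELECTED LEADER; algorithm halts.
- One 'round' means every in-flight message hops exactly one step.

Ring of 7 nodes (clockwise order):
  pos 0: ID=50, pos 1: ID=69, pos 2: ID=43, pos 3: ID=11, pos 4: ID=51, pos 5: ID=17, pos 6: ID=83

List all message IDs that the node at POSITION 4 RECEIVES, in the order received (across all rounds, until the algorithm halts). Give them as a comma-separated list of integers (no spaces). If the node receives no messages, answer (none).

Answer: 11,43,69,83

Derivation:
Round 1: pos1(id69) recv 50: drop; pos2(id43) recv 69: fwd; pos3(id11) recv 43: fwd; pos4(id51) recv 11: drop; pos5(id17) recv 51: fwd; pos6(id83) recv 17: drop; pos0(id50) recv 83: fwd
Round 2: pos3(id11) recv 69: fwd; pos4(id51) recv 43: drop; pos6(id83) recv 51: drop; pos1(id69) recv 83: fwd
Round 3: pos4(id51) recv 69: fwd; pos2(id43) recv 83: fwd
Round 4: pos5(id17) recv 69: fwd; pos3(id11) recv 83: fwd
Round 5: pos6(id83) recv 69: drop; pos4(id51) recv 83: fwd
Round 6: pos5(id17) recv 83: fwd
Round 7: pos6(id83) recv 83: ELECTED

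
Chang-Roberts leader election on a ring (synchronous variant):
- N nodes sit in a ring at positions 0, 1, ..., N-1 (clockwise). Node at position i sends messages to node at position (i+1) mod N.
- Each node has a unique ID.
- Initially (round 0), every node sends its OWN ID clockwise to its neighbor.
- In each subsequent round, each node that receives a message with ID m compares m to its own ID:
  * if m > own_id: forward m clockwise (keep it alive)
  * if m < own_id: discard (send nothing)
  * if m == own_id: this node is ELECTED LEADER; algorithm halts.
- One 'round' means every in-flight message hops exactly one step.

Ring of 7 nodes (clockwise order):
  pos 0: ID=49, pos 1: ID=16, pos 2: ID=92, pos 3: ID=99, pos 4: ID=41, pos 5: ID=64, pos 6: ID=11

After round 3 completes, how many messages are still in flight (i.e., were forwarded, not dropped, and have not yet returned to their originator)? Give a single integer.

Answer: 2

Derivation:
Round 1: pos1(id16) recv 49: fwd; pos2(id92) recv 16: drop; pos3(id99) recv 92: drop; pos4(id41) recv 99: fwd; pos5(id64) recv 41: drop; pos6(id11) recv 64: fwd; pos0(id49) recv 11: drop
Round 2: pos2(id92) recv 49: drop; pos5(id64) recv 99: fwd; pos0(id49) recv 64: fwd
Round 3: pos6(id11) recv 99: fwd; pos1(id16) recv 64: fwd
After round 3: 2 messages still in flight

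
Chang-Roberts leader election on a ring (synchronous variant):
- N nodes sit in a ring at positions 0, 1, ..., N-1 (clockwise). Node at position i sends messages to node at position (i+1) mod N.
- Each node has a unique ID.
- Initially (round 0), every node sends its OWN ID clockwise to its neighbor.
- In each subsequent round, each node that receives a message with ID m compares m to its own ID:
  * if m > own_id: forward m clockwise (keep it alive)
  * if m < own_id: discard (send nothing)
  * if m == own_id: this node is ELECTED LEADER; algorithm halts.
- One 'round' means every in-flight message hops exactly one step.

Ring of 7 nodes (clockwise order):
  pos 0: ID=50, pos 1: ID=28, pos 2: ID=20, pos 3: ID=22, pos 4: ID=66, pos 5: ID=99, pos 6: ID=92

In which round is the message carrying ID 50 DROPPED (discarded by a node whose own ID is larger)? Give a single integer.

Answer: 4

Derivation:
Round 1: pos1(id28) recv 50: fwd; pos2(id20) recv 28: fwd; pos3(id22) recv 20: drop; pos4(id66) recv 22: drop; pos5(id99) recv 66: drop; pos6(id92) recv 99: fwd; pos0(id50) recv 92: fwd
Round 2: pos2(id20) recv 50: fwd; pos3(id22) recv 28: fwd; pos0(id50) recv 99: fwd; pos1(id28) recv 92: fwd
Round 3: pos3(id22) recv 50: fwd; pos4(id66) recv 28: drop; pos1(id28) recv 99: fwd; pos2(id20) recv 92: fwd
Round 4: pos4(id66) recv 50: drop; pos2(id20) recv 99: fwd; pos3(id22) recv 92: fwd
Round 5: pos3(id22) recv 99: fwd; pos4(id66) recv 92: fwd
Round 6: pos4(id66) recv 99: fwd; pos5(id99) recv 92: drop
Round 7: pos5(id99) recv 99: ELECTED
Message ID 50 originates at pos 0; dropped at pos 4 in round 4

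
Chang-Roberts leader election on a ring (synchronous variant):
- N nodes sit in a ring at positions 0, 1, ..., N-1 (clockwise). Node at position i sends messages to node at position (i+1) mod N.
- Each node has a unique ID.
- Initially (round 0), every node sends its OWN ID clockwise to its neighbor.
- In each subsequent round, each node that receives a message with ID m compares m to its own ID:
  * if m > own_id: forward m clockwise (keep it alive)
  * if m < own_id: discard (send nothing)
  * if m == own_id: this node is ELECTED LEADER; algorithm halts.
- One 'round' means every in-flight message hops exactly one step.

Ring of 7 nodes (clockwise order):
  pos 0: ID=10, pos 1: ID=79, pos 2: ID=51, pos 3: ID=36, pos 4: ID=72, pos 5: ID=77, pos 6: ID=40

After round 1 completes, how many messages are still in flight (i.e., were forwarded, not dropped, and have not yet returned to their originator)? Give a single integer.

Answer: 4

Derivation:
Round 1: pos1(id79) recv 10: drop; pos2(id51) recv 79: fwd; pos3(id36) recv 51: fwd; pos4(id72) recv 36: drop; pos5(id77) recv 72: drop; pos6(id40) recv 77: fwd; pos0(id10) recv 40: fwd
After round 1: 4 messages still in flight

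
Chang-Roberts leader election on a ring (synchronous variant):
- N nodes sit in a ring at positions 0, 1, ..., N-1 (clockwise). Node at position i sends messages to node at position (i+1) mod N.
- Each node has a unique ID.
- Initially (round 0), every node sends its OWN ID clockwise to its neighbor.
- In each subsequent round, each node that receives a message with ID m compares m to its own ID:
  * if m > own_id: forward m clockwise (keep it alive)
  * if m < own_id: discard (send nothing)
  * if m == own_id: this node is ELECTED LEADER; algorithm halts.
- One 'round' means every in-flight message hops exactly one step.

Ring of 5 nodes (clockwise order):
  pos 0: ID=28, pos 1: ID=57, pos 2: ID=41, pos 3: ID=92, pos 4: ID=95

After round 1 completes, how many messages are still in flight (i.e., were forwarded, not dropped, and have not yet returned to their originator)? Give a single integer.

Round 1: pos1(id57) recv 28: drop; pos2(id41) recv 57: fwd; pos3(id92) recv 41: drop; pos4(id95) recv 92: drop; pos0(id28) recv 95: fwd
After round 1: 2 messages still in flight

Answer: 2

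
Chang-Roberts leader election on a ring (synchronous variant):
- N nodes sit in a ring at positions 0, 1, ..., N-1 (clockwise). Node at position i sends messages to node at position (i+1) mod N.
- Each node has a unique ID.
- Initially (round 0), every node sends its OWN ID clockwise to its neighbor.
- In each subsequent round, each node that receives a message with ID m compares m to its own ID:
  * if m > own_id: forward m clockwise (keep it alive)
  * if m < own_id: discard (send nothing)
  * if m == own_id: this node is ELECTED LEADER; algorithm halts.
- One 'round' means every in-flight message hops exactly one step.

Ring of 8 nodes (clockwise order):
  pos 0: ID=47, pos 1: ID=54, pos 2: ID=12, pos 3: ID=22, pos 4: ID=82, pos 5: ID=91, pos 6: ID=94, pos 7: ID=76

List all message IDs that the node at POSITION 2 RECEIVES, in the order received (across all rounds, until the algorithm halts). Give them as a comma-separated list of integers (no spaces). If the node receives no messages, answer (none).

Round 1: pos1(id54) recv 47: drop; pos2(id12) recv 54: fwd; pos3(id22) recv 12: drop; pos4(id82) recv 22: drop; pos5(id91) recv 82: drop; pos6(id94) recv 91: drop; pos7(id76) recv 94: fwd; pos0(id47) recv 76: fwd
Round 2: pos3(id22) recv 54: fwd; pos0(id47) recv 94: fwd; pos1(id54) recv 76: fwd
Round 3: pos4(id82) recv 54: drop; pos1(id54) recv 94: fwd; pos2(id12) recv 76: fwd
Round 4: pos2(id12) recv 94: fwd; pos3(id22) recv 76: fwd
Round 5: pos3(id22) recv 94: fwd; pos4(id82) recv 76: drop
Round 6: pos4(id82) recv 94: fwd
Round 7: pos5(id91) recv 94: fwd
Round 8: pos6(id94) recv 94: ELECTED

Answer: 54,76,94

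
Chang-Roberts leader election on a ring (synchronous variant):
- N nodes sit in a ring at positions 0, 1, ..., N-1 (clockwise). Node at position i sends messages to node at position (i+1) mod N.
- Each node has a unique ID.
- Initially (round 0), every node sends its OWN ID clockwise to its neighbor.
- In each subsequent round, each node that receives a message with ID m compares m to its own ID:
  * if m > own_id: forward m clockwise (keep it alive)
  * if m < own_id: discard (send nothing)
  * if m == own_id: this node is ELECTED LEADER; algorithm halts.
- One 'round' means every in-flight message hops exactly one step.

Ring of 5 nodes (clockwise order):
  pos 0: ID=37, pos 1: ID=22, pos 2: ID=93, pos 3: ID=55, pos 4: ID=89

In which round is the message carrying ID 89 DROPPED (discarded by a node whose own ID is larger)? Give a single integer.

Round 1: pos1(id22) recv 37: fwd; pos2(id93) recv 22: drop; pos3(id55) recv 93: fwd; pos4(id89) recv 55: drop; pos0(id37) recv 89: fwd
Round 2: pos2(id93) recv 37: drop; pos4(id89) recv 93: fwd; pos1(id22) recv 89: fwd
Round 3: pos0(id37) recv 93: fwd; pos2(id93) recv 89: drop
Round 4: pos1(id22) recv 93: fwd
Round 5: pos2(id93) recv 93: ELECTED
Message ID 89 originates at pos 4; dropped at pos 2 in round 3

Answer: 3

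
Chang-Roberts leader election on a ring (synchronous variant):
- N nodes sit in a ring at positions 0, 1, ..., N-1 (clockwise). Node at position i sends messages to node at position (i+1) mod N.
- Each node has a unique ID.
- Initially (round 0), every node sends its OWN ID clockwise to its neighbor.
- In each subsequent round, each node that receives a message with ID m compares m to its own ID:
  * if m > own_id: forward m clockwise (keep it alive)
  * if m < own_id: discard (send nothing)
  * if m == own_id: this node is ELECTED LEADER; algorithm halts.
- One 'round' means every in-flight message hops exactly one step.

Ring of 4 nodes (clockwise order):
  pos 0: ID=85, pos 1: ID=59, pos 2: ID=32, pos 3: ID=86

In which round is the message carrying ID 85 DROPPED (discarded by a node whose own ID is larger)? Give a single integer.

Round 1: pos1(id59) recv 85: fwd; pos2(id32) recv 59: fwd; pos3(id86) recv 32: drop; pos0(id85) recv 86: fwd
Round 2: pos2(id32) recv 85: fwd; pos3(id86) recv 59: drop; pos1(id59) recv 86: fwd
Round 3: pos3(id86) recv 85: drop; pos2(id32) recv 86: fwd
Round 4: pos3(id86) recv 86: ELECTED
Message ID 85 originates at pos 0; dropped at pos 3 in round 3

Answer: 3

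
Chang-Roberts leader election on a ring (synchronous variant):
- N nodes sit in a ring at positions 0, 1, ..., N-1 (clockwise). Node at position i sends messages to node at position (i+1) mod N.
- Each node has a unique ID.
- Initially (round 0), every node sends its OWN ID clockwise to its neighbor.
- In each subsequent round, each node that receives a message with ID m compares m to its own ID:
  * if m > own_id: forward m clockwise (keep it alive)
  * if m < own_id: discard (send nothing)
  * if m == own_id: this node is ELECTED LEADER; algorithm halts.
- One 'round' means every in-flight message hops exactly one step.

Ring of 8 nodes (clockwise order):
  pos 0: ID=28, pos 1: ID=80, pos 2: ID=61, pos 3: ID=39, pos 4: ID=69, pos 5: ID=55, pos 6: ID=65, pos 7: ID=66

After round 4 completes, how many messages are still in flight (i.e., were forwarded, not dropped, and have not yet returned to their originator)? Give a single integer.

Round 1: pos1(id80) recv 28: drop; pos2(id61) recv 80: fwd; pos3(id39) recv 61: fwd; pos4(id69) recv 39: drop; pos5(id55) recv 69: fwd; pos6(id65) recv 55: drop; pos7(id66) recv 65: drop; pos0(id28) recv 66: fwd
Round 2: pos3(id39) recv 80: fwd; pos4(id69) recv 61: drop; pos6(id65) recv 69: fwd; pos1(id80) recv 66: drop
Round 3: pos4(id69) recv 80: fwd; pos7(id66) recv 69: fwd
Round 4: pos5(id55) recv 80: fwd; pos0(id28) recv 69: fwd
After round 4: 2 messages still in flight

Answer: 2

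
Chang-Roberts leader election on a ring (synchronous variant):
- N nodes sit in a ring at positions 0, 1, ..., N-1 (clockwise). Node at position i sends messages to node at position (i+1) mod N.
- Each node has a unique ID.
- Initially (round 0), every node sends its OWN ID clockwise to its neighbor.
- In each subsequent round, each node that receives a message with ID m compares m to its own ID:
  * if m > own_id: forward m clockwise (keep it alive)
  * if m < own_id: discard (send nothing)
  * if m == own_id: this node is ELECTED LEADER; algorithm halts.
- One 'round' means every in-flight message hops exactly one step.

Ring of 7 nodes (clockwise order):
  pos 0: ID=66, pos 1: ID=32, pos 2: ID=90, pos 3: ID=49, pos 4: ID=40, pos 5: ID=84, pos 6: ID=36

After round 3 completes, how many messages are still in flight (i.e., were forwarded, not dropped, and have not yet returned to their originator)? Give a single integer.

Answer: 2

Derivation:
Round 1: pos1(id32) recv 66: fwd; pos2(id90) recv 32: drop; pos3(id49) recv 90: fwd; pos4(id40) recv 49: fwd; pos5(id84) recv 40: drop; pos6(id36) recv 84: fwd; pos0(id66) recv 36: drop
Round 2: pos2(id90) recv 66: drop; pos4(id40) recv 90: fwd; pos5(id84) recv 49: drop; pos0(id66) recv 84: fwd
Round 3: pos5(id84) recv 90: fwd; pos1(id32) recv 84: fwd
After round 3: 2 messages still in flight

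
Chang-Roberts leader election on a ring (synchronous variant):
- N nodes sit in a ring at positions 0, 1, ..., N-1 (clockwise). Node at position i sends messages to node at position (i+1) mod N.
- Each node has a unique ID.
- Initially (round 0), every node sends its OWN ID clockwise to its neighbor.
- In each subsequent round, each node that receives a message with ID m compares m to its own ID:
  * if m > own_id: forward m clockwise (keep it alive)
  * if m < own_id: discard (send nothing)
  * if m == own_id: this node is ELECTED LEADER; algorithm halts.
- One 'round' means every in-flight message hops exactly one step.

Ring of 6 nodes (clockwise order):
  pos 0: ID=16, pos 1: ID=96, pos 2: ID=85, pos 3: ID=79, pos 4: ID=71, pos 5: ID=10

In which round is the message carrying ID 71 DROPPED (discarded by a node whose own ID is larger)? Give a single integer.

Round 1: pos1(id96) recv 16: drop; pos2(id85) recv 96: fwd; pos3(id79) recv 85: fwd; pos4(id71) recv 79: fwd; pos5(id10) recv 71: fwd; pos0(id16) recv 10: drop
Round 2: pos3(id79) recv 96: fwd; pos4(id71) recv 85: fwd; pos5(id10) recv 79: fwd; pos0(id16) recv 71: fwd
Round 3: pos4(id71) recv 96: fwd; pos5(id10) recv 85: fwd; pos0(id16) recv 79: fwd; pos1(id96) recv 71: drop
Round 4: pos5(id10) recv 96: fwd; pos0(id16) recv 85: fwd; pos1(id96) recv 79: drop
Round 5: pos0(id16) recv 96: fwd; pos1(id96) recv 85: drop
Round 6: pos1(id96) recv 96: ELECTED
Message ID 71 originates at pos 4; dropped at pos 1 in round 3

Answer: 3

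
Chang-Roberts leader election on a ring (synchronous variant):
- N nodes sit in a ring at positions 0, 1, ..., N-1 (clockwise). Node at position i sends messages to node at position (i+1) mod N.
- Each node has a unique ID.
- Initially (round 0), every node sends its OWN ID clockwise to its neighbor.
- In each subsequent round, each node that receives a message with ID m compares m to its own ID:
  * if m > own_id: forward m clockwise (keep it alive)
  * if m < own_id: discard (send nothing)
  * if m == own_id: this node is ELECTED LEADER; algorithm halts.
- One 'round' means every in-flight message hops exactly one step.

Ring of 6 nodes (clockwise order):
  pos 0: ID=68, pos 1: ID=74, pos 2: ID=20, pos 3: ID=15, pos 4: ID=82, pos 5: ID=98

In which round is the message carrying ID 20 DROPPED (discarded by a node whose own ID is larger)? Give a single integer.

Answer: 2

Derivation:
Round 1: pos1(id74) recv 68: drop; pos2(id20) recv 74: fwd; pos3(id15) recv 20: fwd; pos4(id82) recv 15: drop; pos5(id98) recv 82: drop; pos0(id68) recv 98: fwd
Round 2: pos3(id15) recv 74: fwd; pos4(id82) recv 20: drop; pos1(id74) recv 98: fwd
Round 3: pos4(id82) recv 74: drop; pos2(id20) recv 98: fwd
Round 4: pos3(id15) recv 98: fwd
Round 5: pos4(id82) recv 98: fwd
Round 6: pos5(id98) recv 98: ELECTED
Message ID 20 originates at pos 2; dropped at pos 4 in round 2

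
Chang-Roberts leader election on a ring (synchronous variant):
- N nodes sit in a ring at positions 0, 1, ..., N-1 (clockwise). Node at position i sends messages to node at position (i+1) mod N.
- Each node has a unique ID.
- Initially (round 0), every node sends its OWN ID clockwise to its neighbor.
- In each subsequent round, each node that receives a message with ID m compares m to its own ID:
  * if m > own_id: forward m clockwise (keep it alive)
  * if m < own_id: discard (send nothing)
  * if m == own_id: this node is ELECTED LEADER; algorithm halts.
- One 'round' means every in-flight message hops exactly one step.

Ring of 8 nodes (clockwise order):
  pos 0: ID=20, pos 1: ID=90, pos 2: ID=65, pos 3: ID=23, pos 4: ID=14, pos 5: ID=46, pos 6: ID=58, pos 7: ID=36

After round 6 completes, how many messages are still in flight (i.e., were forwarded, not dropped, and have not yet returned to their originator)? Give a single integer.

Answer: 2

Derivation:
Round 1: pos1(id90) recv 20: drop; pos2(id65) recv 90: fwd; pos3(id23) recv 65: fwd; pos4(id14) recv 23: fwd; pos5(id46) recv 14: drop; pos6(id58) recv 46: drop; pos7(id36) recv 58: fwd; pos0(id20) recv 36: fwd
Round 2: pos3(id23) recv 90: fwd; pos4(id14) recv 65: fwd; pos5(id46) recv 23: drop; pos0(id20) recv 58: fwd; pos1(id90) recv 36: drop
Round 3: pos4(id14) recv 90: fwd; pos5(id46) recv 65: fwd; pos1(id90) recv 58: drop
Round 4: pos5(id46) recv 90: fwd; pos6(id58) recv 65: fwd
Round 5: pos6(id58) recv 90: fwd; pos7(id36) recv 65: fwd
Round 6: pos7(id36) recv 90: fwd; pos0(id20) recv 65: fwd
After round 6: 2 messages still in flight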